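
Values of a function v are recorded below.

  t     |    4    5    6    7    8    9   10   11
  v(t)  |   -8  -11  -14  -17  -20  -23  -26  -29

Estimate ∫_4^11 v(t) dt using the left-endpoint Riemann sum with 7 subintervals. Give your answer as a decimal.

Δt = 1.
Sum = 1·[(-8) + (-11) + (-14) + (-17) + (-20) + (-23) + (-26)] = -119.

-119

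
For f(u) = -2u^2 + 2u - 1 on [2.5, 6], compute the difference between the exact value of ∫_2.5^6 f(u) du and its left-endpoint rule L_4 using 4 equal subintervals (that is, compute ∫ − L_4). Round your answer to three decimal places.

-22.076

Exact integral: ∫_2.5^6 f(u) du ≈ -107.33333.
L_4 = -85.2578125.
Error ≈ -107.33333 − (-85.2578125) ≈ -22.076.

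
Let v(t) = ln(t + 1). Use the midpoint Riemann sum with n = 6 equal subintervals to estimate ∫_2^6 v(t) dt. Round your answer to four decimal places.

Δt = (6 − 2)/6 = 2/3.
Midpoints: 7/3, 3, 11/3, 13/3, 5, 17/3.
v(7/3) ≈ 1.2040, v(3) ≈ 1.3863, v(11/3) ≈ 1.5404, v(13/3) ≈ 1.6740, v(5) ≈ 1.7918, v(17/3) ≈ 1.8971.
Sum = Δt · [v(7/3) + v(3) + v(11/3) + ...].
Sum ≈ 6.3290.

6.3290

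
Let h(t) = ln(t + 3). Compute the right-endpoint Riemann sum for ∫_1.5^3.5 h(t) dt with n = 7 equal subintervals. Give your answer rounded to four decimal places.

3.4504

Δt = (3.5 − 1.5)/7 = 2/7.
Right endpoints: 25/14, 29/14, 33/14, 37/14, 41/14, 45/14, 3.5.
h(25/14) ≈ 1.5656, h(29/14) ≈ 1.6236, h(33/14) ≈ 1.6784, h(37/14) ≈ 1.7304, h(41/14) ≈ 1.7798, h(45/14) ≈ 1.8269, h(3.5) ≈ 1.8718.
Sum = Δt · [h(25/14) + h(29/14) + h(33/14) + ...].
Sum ≈ 3.4504.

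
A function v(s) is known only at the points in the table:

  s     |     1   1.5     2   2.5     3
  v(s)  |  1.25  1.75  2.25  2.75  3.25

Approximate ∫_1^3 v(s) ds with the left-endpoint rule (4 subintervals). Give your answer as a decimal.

4

Δs = 0.5.
Sum = 0.5·[1.25 + 1.75 + 2.25 + 2.75] = 4.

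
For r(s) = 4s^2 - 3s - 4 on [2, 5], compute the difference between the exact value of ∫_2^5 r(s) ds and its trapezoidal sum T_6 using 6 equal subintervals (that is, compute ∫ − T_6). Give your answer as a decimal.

Exact integral: ∫_2^5 r(s) ds = 112.5.
T_6 = 113.
Error = 112.5 − 113 = -0.5.

-0.5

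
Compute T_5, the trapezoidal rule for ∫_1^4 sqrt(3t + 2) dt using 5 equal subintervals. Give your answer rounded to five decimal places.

9.14812

Δt = (4 − 1)/5 = 0.6.
f(1) ≈ 2.23607, f(1.6) ≈ 2.60768, f(2.2) ≈ 2.93258, f(2.8) ≈ 3.22490, f(3.4) ≈ 3.49285, f(4) ≈ 3.74166.
T_5 = (Δt/2)·[f(t_0) + 2f(t_1) + ... + 2f(t_{4}) + f(t_5)].
Sum ≈ 9.14812.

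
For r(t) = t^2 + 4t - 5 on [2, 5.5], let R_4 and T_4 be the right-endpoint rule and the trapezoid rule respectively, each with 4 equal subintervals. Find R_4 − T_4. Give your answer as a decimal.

R_4 = 105.84765625.
T_4 = 88.23828125.
R_4 − T_4 = 17.609375.

17.609375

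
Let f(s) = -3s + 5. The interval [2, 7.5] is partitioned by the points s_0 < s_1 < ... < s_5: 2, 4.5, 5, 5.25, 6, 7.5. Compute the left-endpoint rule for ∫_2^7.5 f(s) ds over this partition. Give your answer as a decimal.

Subinterval widths: 2.5, 0.5, 0.25, 0.75, 1.5.
Left endpoints: 2, 4.5, 5, 5.25, 6.
f(2) = -1, f(4.5) = -8.5, f(5) = -10, f(5.25) = -10.75, f(6) = -13.
Sum = Σ Δs_i · f(s_i).
Sum = -36.8125.

-36.8125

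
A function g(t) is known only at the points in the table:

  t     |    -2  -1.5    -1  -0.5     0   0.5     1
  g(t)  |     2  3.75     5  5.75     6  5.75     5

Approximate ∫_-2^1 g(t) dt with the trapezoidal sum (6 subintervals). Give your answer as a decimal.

Δt = 0.5.
T_6 = (0.5/2)·[2 + 2·3.75 + 2·5 + 2·5.75 + 2·6 + 2·5.75 + 5] = 14.875.

14.875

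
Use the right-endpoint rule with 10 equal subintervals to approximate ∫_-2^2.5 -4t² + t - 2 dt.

Δt = (2.5 − (-2))/10 = 0.45.
Right endpoints: -1.55, -1.1, -0.65, -0.2, 0.25, 0.7, 1.15, 1.6, 2.05, 2.5.
f(-1.55) = -13.16, f(-1.1) = -7.94, f(-0.65) = -4.34, f(-0.2) = -2.36, f(0.25) = -2, f(0.7) = -3.26, f(1.15) = -6.14, f(1.6) = -10.64, f(2.05) = -16.76, f(2.5) = -24.5.
Sum = Δt · [f(-1.55) + f(-1.1) + f(-0.65) + ...].
Sum = -40.995.

-40.995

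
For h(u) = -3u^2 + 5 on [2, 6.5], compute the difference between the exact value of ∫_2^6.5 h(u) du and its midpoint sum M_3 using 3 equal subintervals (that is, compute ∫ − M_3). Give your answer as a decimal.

Exact integral: ∫_2^6.5 h(u) du = -244.125.
M_3 = -241.59375.
Error = -244.125 − (-241.59375) = -2.53125.

-2.53125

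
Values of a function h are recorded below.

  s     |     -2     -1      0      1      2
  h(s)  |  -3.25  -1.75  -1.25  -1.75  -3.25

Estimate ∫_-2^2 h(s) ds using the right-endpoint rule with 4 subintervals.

-8

Δs = 1.
Sum = 1·[(-1.75) + (-1.25) + (-1.75) + (-3.25)] = -8.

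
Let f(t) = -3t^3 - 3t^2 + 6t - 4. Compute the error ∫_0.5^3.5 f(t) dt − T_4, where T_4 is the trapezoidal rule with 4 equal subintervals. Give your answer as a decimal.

Exact integral: ∫_0.5^3.5 f(t) dt = -131.25.
T_4 = -137.15625.
Error = -131.25 − (-137.15625) = 5.90625.

5.90625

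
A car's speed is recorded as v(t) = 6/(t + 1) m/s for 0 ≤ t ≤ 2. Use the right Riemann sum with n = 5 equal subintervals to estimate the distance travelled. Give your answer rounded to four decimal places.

5.8616

Δt = (2 − 0)/5 = 0.4.
Right endpoints: 0.4, 0.8, 1.2, 1.6, 2.
v(0.4) = 30/7, v(0.8) = 10/3, v(1.2) = 30/11, v(1.6) = 30/13, v(2) = 2.
Sum = Δt · [v(0.4) + v(0.8) + v(1.2) + v(1.6) + v(2)].
Sum ≈ 5.8616.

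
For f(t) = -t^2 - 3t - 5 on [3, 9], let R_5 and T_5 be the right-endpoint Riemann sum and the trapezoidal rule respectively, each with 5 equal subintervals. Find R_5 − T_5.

-54

R_5 = -427.44.
T_5 = -373.44.
R_5 − T_5 = -54.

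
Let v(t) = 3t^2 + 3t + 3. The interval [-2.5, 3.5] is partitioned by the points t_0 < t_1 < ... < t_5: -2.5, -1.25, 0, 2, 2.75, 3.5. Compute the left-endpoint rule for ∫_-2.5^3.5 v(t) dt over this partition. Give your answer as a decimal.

69.9375

Subinterval widths: 1.25, 1.25, 2, 0.75, 0.75.
Left endpoints: -2.5, -1.25, 0, 2, 2.75.
v(-2.5) = 14.25, v(-1.25) = 3.9375, v(0) = 3, v(2) = 21, v(2.75) = 33.9375.
Sum = Σ Δt_i · v(t_i).
Sum = 69.9375.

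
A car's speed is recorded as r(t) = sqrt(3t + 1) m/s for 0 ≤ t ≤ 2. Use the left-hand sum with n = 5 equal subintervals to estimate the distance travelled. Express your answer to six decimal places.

3.552091

Δt = (2 − 0)/5 = 0.4.
Left endpoints: 0, 0.4, 0.8, 1.2, 1.6.
r(0) ≈ 1.000000, r(0.4) ≈ 1.483240, r(0.8) ≈ 1.843909, r(1.2) ≈ 2.144761, r(1.6) ≈ 2.408319.
Sum = Δt · [r(0) + r(0.4) + r(0.8) + r(1.2) + r(1.6)].
Sum ≈ 3.552091.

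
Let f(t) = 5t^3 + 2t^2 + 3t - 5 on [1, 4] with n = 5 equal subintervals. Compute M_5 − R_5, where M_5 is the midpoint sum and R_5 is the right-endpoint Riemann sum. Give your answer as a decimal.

-116.865

M_5 = 364.695.
R_5 = 481.56.
M_5 − R_5 = -116.865.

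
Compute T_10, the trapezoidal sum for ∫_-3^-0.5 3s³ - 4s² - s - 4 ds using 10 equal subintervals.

Δs = (-0.5 − (-3))/10 = 0.25.
f(-3) = -118, f(-2.75) = -93.890625, f(-2.5) = -73.375, f(-2.25) = -56.171875, f(-2) = -42, f(-1.75) = -30.578125, f(-1.5) = -21.625, f(-1.25) = -14.859375, f(-1) = -10, f(-0.75) = -6.765625, f(-0.5) = -4.875.
T_10 = (Δs/2)·[f(s_0) + 2f(s_1) + ... + 2f(s_{9}) + f(s_10)].
Sum = -102.67578125.

-102.67578125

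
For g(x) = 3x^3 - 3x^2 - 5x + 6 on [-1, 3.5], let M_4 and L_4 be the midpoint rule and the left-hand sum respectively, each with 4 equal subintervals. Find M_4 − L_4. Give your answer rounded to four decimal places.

M_4 ≈ 62.881348.
L_4 ≈ 32.229492.
M_4 − L_4 ≈ 30.6519.

30.6519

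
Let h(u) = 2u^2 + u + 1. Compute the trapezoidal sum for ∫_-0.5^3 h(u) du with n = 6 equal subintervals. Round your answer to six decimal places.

Δu = (3 − (-0.5))/6 = 7/12.
h(-0.5) = 1, h(1/12) = 79/72, h(2/3) = 23/9, h(1.25) = 5.375, h(11/6) = 86/9, h(29/12) = 1087/72, h(3) = 22.
T_6 = (Δu/2)·[h(u_0) + 2h(u_1) + ... + 2h(u_{5}) + h(u_6)].
Sum ≈ 26.355324.

26.355324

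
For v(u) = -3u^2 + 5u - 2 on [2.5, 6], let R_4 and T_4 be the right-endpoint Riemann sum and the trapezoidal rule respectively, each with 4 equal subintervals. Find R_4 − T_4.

-31.390625

R_4 = -165.73046875.
T_4 = -134.33984375.
R_4 − T_4 = -31.390625.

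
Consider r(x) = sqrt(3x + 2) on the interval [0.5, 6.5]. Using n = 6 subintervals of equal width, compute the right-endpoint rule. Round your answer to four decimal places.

22.0422

Δx = (6.5 − 0.5)/6 = 1.
Right endpoints: 1.5, 2.5, 3.5, 4.5, 5.5, 6.5.
r(1.5) ≈ 2.5495, r(2.5) ≈ 3.0822, r(3.5) ≈ 3.5355, r(4.5) ≈ 3.9370, r(5.5) ≈ 4.3012, r(6.5) ≈ 4.6368.
Sum = Δx · [r(1.5) + r(2.5) + r(3.5) + ...].
Sum ≈ 22.0422.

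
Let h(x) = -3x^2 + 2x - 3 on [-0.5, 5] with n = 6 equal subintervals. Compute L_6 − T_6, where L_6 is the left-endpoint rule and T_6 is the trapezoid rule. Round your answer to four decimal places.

L_6 ≈ -90.196181.
T_6 ≈ -119.185764.
L_6 − T_6 ≈ 28.9896.

28.9896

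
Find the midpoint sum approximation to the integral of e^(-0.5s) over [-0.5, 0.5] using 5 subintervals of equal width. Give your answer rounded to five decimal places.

1.01003

Δs = (0.5 − (-0.5))/5 = 0.2.
Midpoints: -0.4, -0.2, 0, 0.2, 0.4.
f(-0.4) ≈ 1.22140, f(-0.2) ≈ 1.10517, f(0) ≈ 1.00000, f(0.2) ≈ 0.90484, f(0.4) ≈ 0.81873.
Sum = Δs · [f(-0.4) + f(-0.2) + f(0) + f(0.2) + f(0.4)].
Sum ≈ 1.01003.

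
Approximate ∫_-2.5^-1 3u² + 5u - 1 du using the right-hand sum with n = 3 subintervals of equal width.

Δu = (-1 − (-2.5))/3 = 0.5.
Right endpoints: -2, -1.5, -1.
f(-2) = 1, f(-1.5) = -1.75, f(-1) = -3.
Sum = Δu · [f(-2) + f(-1.5) + f(-1)].
Sum = -1.875.

-1.875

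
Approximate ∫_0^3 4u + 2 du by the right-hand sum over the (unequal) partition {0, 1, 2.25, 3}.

30.25

Subinterval widths: 1, 1.25, 0.75.
Right endpoints: 1, 2.25, 3.
f(1) = 6, f(2.25) = 11, f(3) = 14.
Sum = Σ Δu_i · f(u_i).
Sum = 30.25.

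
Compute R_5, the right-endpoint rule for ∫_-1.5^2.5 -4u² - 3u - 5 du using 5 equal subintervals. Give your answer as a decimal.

-64.24

Δu = (2.5 − (-1.5))/5 = 0.8.
Right endpoints: -0.7, 0.1, 0.9, 1.7, 2.5.
f(-0.7) = -4.86, f(0.1) = -5.34, f(0.9) = -10.94, f(1.7) = -21.66, f(2.5) = -37.5.
Sum = Δu · [f(-0.7) + f(0.1) + f(0.9) + f(1.7) + f(2.5)].
Sum = -64.24.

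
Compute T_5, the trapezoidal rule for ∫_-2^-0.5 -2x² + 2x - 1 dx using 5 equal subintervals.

-10.545

Δx = (-0.5 − (-2))/5 = 0.3.
f(-2) = -13, f(-1.7) = -10.18, f(-1.4) = -7.72, f(-1.1) = -5.62, f(-0.8) = -3.88, f(-0.5) = -2.5.
T_5 = (Δx/2)·[f(x_0) + 2f(x_1) + ... + 2f(x_{4}) + f(x_5)].
Sum = -10.545.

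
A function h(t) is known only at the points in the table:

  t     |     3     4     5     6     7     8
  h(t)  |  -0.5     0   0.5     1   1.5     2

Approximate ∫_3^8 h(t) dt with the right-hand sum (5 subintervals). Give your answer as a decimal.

Δt = 1.
Sum = 1·[0 + 0.5 + 1 + 1.5 + 2] = 5.

5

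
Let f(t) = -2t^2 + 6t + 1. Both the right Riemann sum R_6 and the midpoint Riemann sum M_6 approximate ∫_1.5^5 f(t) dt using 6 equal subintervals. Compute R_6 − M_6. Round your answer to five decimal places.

-7.74132

R_6 ≈ -16.8761574.
M_6 ≈ -9.1348380.
R_6 − M_6 ≈ -7.74132.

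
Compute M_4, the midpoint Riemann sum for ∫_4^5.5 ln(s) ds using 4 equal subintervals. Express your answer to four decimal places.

Δs = (5.5 − 4)/4 = 0.375.
Midpoints: 4.1875, 4.5625, 4.9375, 5.3125.
f(4.1875) ≈ 1.4321, f(4.5625) ≈ 1.5179, f(4.9375) ≈ 1.5969, f(5.3125) ≈ 1.6701.
Sum = Δs · [f(4.1875) + f(4.5625) + f(4.9375) + f(5.3125)].
Sum ≈ 2.3313.

2.3313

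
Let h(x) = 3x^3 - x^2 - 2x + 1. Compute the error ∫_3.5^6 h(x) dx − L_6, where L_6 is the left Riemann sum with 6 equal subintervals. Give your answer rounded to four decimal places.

Exact integral: ∫_3.5^6 h(x) dx ≈ 780.494792.
L_6 ≈ 681.301360.
Error ≈ 780.494792 − 681.301360 ≈ 99.1934.

99.1934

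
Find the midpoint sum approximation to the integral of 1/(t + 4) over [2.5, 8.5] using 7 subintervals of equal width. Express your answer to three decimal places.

Δt = (8.5 − 2.5)/7 = 6/7.
Midpoints: 41/14, 53/14, 65/14, 5.5, 89/14, 101/14, 113/14.
f(41/14) = 14/97, f(53/14) = 14/109, f(65/14) = 14/121, f(5.5) = 2/19, f(89/14) = 14/145, f(101/14) = 14/157, f(113/14) = 14/169.
Sum = Δt · [f(41/14) + f(53/14) + f(65/14) + ...].
Sum ≈ 0.653.

0.653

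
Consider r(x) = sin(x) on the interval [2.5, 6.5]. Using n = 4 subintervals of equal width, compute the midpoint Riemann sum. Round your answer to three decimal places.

Δx = (6.5 − 2.5)/4 = 1.
Midpoints: 3, 4, 5, 6.
r(3) ≈ 0.141, r(4) ≈ -0.757, r(5) ≈ -0.959, r(6) ≈ -0.279.
Sum = Δx · [r(3) + r(4) + r(5) + r(6)].
Sum ≈ -1.854.

-1.854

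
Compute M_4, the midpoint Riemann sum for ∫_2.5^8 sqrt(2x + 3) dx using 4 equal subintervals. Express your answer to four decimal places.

Δx = (8 − 2.5)/4 = 1.375.
Midpoints: 3.1875, 4.5625, 5.9375, 7.3125.
f(3.1875) ≈ 3.0619, f(4.5625) ≈ 3.4821, f(5.9375) ≈ 3.8568, f(7.3125) ≈ 4.1982.
Sum = Δx · [f(3.1875) + f(4.5625) + f(5.9375) + f(7.3125)].
Sum ≈ 20.0736.

20.0736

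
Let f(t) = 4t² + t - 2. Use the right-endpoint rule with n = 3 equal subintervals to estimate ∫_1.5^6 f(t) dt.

Δt = (6 − 1.5)/3 = 1.5.
Right endpoints: 3, 4.5, 6.
f(3) = 37, f(4.5) = 83.5, f(6) = 148.
Sum = Δt · [f(3) + f(4.5) + f(6)].
Sum = 402.75.

402.75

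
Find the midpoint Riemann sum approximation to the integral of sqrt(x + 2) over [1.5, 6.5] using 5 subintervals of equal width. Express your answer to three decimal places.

Δx = (6.5 − 1.5)/5 = 1.
Midpoints: 2, 3, 4, 5, 6.
f(2) ≈ 2.000, f(3) ≈ 2.236, f(4) ≈ 2.449, f(5) ≈ 2.646, f(6) ≈ 2.828.
Sum = Δx · [f(2) + f(3) + f(4) + f(5) + f(6)].
Sum ≈ 12.160.

12.160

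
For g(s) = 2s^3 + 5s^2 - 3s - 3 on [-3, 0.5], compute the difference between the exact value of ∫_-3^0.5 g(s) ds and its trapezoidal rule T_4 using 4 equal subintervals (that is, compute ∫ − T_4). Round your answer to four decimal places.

Exact integral: ∫_-3^0.5 g(s) ds ≈ 7.364583.
T_4 ≈ 6.248047.
Error ≈ 7.364583 − 6.248047 ≈ 1.1165.

1.1165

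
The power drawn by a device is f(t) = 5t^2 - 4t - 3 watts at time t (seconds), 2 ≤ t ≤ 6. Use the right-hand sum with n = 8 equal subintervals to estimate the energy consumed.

Δt = (6 − 2)/8 = 0.5.
Right endpoints: 2.5, 3, 3.5, 4, 4.5, 5, 5.5, 6.
f(2.5) = 18.25, f(3) = 30, f(3.5) = 44.25, f(4) = 61, f(4.5) = 80.25, f(5) = 102, f(5.5) = 126.25, f(6) = 153.
Sum = Δt · [f(2.5) + f(3) + f(3.5) + ...].
Sum = 307.5.

307.5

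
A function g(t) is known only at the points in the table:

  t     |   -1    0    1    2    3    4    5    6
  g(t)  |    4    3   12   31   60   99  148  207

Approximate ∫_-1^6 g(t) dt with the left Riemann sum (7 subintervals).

Δt = 1.
Sum = 1·[4 + 3 + 12 + 31 + 60 + 99 + 148] = 357.

357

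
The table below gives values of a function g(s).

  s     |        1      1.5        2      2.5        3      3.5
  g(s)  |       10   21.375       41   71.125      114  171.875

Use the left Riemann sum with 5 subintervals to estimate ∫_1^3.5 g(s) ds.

128.75

Δs = 0.5.
Sum = 0.5·[10 + 21.375 + 41 + 71.125 + 114] = 128.75.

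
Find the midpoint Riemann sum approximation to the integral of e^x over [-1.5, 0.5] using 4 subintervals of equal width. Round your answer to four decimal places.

Δx = (0.5 − (-1.5))/4 = 0.5.
Midpoints: -1.25, -0.75, -0.25, 0.25.
f(-1.25) ≈ 0.2865, f(-0.75) ≈ 0.4724, f(-0.25) ≈ 0.7788, f(0.25) ≈ 1.2840.
Sum = Δx · [f(-1.25) + f(-0.75) + f(-0.25) + f(0.25)].
Sum ≈ 1.4108.

1.4108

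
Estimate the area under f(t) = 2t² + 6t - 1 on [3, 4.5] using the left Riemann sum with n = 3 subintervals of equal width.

Δt = (4.5 − 3)/3 = 0.5.
Left endpoints: 3, 3.5, 4.
f(3) = 35, f(3.5) = 44.5, f(4) = 55.
Sum = Δt · [f(3) + f(3.5) + f(4)].
Sum = 67.25.

67.25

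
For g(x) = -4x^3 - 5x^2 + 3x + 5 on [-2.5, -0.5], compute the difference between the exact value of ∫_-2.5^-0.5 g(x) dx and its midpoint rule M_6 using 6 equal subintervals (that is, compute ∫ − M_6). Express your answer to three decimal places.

Exact integral: ∫_-2.5^-0.5 g(x) dx ≈ 14.16667.
M_6 ≈ 13.92593.
Error ≈ 14.16667 − 13.92593 ≈ 0.241.

0.241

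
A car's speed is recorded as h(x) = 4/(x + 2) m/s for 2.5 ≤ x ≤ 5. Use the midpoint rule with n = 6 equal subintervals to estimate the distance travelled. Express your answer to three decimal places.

1.766

Δx = (5 − 2.5)/6 = 5/12.
Midpoints: 65/24, 3.125, 85/24, 95/24, 4.375, 115/24.
h(65/24) = 96/113, h(3.125) = 32/41, h(85/24) = 96/133, h(95/24) = 96/143, h(4.375) = 32/51, h(115/24) = 96/163.
Sum = Δx · [h(65/24) + h(3.125) + h(85/24) + ...].
Sum ≈ 1.766.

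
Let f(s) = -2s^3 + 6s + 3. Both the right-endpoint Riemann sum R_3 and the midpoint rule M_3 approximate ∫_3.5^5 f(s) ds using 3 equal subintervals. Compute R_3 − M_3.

R_3 = -235.125.
M_3 = -193.921875.
R_3 − M_3 = -41.203125.

-41.203125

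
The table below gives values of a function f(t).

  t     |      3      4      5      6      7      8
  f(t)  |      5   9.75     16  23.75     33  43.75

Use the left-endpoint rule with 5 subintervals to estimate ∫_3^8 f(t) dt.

Δt = 1.
Sum = 1·[5 + 9.75 + 16 + 23.75 + 33] = 87.5.

87.5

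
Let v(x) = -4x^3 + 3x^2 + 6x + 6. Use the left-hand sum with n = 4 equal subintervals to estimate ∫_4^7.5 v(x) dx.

-1873.6484375

Δx = (7.5 − 4)/4 = 0.875.
Left endpoints: 4, 4.875, 5.75, 6.625.
v(4) = -178, v(4.875) = -356.8828125, v(5.75) = -620.75, v(6.625) = -985.6796875.
Sum = Δx · [v(4) + v(4.875) + v(5.75) + v(6.625)].
Sum = -1873.6484375.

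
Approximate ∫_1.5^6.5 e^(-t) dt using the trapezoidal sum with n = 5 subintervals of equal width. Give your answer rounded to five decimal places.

0.23979

Δt = (6.5 − 1.5)/5 = 1.
f(1.5) ≈ 0.22313, f(2.5) ≈ 0.08208, f(3.5) ≈ 0.03020, f(4.5) ≈ 0.01111, f(5.5) ≈ 0.00409, f(6.5) ≈ 0.00150.
T_5 = (Δt/2)·[f(t_0) + 2f(t_1) + ... + 2f(t_{4}) + f(t_5)].
Sum ≈ 0.23979.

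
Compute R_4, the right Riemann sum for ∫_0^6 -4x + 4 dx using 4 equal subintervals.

-66

Δx = (6 − 0)/4 = 1.5.
Right endpoints: 1.5, 3, 4.5, 6.
f(1.5) = -2, f(3) = -8, f(4.5) = -14, f(6) = -20.
Sum = Δx · [f(1.5) + f(3) + f(4.5) + f(6)].
Sum = -66.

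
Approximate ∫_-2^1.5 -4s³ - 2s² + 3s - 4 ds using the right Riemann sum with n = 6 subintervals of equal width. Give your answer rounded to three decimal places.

-22.260

Δs = (1.5 − (-2))/6 = 7/12.
Right endpoints: -17/12, -5/6, -0.25, 1/3, 11/12, 1.5.
f(-17/12) = -385/432, f(-5/6) = -301/54, f(-0.25) = -4.8125, f(1/3) = -91/27, f(11/12) = -2597/432, f(1.5) = -17.5.
Sum = Δs · [f(-17/12) + f(-5/6) + f(-0.25) + ...].
Sum ≈ -22.260.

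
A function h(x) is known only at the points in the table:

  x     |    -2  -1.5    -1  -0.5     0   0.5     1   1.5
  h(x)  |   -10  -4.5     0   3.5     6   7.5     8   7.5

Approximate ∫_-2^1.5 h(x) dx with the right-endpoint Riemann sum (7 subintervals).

Δx = 0.5.
Sum = 0.5·[(-4.5) + 0 + 3.5 + 6 + 7.5 + 8 + 7.5] = 14.

14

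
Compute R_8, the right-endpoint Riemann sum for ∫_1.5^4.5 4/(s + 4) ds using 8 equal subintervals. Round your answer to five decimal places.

1.69404

Δs = (4.5 − 1.5)/8 = 0.375.
Right endpoints: 1.875, 2.25, 2.625, 3, 3.375, 3.75, 4.125, 4.5.
f(1.875) = 32/47, f(2.25) = 0.64, f(2.625) = 32/53, f(3) = 4/7, f(3.375) = 32/59, f(3.75) = 16/31, f(4.125) = 32/65, f(4.5) = 8/17.
Sum = Δs · [f(1.875) + f(2.25) + f(2.625) + ...].
Sum ≈ 1.69404.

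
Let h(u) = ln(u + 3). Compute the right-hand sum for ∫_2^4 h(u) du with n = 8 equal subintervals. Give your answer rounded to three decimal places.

Δu = (4 − 2)/8 = 0.25.
Right endpoints: 2.25, 2.5, 2.75, 3, 3.25, 3.5, 3.75, 4.
h(2.25) ≈ 1.658, h(2.5) ≈ 1.705, h(2.75) ≈ 1.749, h(3) ≈ 1.792, h(3.25) ≈ 1.833, h(3.5) ≈ 1.872, h(3.75) ≈ 1.910, h(4) ≈ 1.946.
Sum = Δu · [h(2.25) + h(2.5) + h(2.75) + ...].
Sum ≈ 3.616.

3.616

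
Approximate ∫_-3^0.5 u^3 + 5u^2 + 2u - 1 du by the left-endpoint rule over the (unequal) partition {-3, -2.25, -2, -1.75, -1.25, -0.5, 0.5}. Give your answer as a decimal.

Subinterval widths: 0.75, 0.25, 0.25, 0.5, 0.75, 1.
Left endpoints: -3, -2.25, -2, -1.75, -1.25, -0.5.
f(-3) = 11, f(-2.25) = 8.421875, f(-2) = 7, f(-1.75) = 5.453125, f(-1.25) = 2.359375, f(-0.5) = -0.875.
Sum = Σ Δu_i · f(u_i).
Sum = 15.7265625.

15.7265625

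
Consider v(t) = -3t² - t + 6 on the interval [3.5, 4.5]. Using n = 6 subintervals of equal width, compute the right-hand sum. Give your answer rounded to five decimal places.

Δt = (4.5 − 3.5)/6 = 1/6.
Right endpoints: 11/3, 23/6, 4, 25/6, 13/3, 4.5.
v(11/3) = -38, v(23/6) = -503/12, v(4) = -46, v(25/6) = -50.25, v(13/3) = -164/3, v(4.5) = -59.25.
Sum = Δt · [v(11/3) + v(23/6) + v(4) + ...].
Sum ≈ -48.34722.

-48.34722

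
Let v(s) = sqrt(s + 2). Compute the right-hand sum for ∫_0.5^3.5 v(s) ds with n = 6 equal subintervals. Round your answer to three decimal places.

6.153

Δs = (3.5 − 0.5)/6 = 0.5.
Right endpoints: 1, 1.5, 2, 2.5, 3, 3.5.
v(1) ≈ 1.732, v(1.5) ≈ 1.871, v(2) ≈ 2.000, v(2.5) ≈ 2.121, v(3) ≈ 2.236, v(3.5) ≈ 2.345.
Sum = Δs · [v(1) + v(1.5) + v(2) + ...].
Sum ≈ 6.153.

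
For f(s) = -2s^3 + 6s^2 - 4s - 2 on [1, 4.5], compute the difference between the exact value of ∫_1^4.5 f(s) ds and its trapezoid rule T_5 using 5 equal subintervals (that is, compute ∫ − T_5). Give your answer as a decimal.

Exact integral: ∫_1^4.5 f(s) ds = -69.78125.
T_5 = -72.7825.
Error = -69.78125 − (-72.7825) = 3.00125.

3.00125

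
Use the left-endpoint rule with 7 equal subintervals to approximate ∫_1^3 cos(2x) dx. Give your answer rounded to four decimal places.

Δx = (3 − 1)/7 = 2/7.
Left endpoints: 1, 9/7, 11/7, 13/7, 15/7, 17/7, 19/7.
f(1) ≈ -0.4161, f(9/7) ≈ -0.8418, f(11/7) ≈ -1.0000, f(13/7) ≈ -0.8404, f(15/7) ≈ -0.4138, f(17/7) ≈ 0.1442, f(19/7) ≈ 0.6565.
Sum = Δx · [f(1) + f(9/7) + f(11/7) + ...].
Sum ≈ -0.7747.

-0.7747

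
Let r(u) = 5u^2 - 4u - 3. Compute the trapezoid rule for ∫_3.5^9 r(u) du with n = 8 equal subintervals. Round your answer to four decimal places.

Δu = (9 − 3.5)/8 = 0.6875.
r(3.5) = 44.25, r(4.1875) = 67.92578125, r(4.875) = 96.328125, r(5.5625) = 129.45703125, r(6.25) = 167.3125, r(6.9375) = 209.89453125, r(7.625) = 257.203125, r(8.3125) = 309.23828125, r(9) = 366.
T_8 = (Δu/2)·[r(u_0) + 2r(u_1) + ... + 2r(u_{7}) + r(u_8)].
Sum ≈ 991.7080.

991.7080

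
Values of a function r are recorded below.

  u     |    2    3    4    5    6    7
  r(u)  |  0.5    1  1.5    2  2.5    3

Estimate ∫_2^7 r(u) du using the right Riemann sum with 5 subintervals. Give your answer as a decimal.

Δu = 1.
Sum = 1·[1 + 1.5 + 2 + 2.5 + 3] = 10.

10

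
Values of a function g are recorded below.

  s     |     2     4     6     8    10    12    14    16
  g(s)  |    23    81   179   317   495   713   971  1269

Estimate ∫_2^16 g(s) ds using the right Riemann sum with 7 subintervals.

Δs = 2.
Sum = 2·[81 + 179 + 317 + 495 + 713 + 971 + 1269] = 8050.

8050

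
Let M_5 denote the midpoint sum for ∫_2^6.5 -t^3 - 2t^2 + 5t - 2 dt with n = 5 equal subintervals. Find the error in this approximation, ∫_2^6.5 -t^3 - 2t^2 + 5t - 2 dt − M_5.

-4.4803125

Exact integral: ∫_2^6.5 f(t) dt = -533.390625.
M_5 = -528.9103125.
Error = -533.390625 − (-528.9103125) = -4.4803125.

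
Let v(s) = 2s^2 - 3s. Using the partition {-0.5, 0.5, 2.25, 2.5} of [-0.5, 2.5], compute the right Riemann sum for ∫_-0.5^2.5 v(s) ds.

6.15625

Subinterval widths: 1, 1.75, 0.25.
Right endpoints: 0.5, 2.25, 2.5.
v(0.5) = -1, v(2.25) = 3.375, v(2.5) = 5.
Sum = Σ Δs_i · v(s_i).
Sum = 6.15625.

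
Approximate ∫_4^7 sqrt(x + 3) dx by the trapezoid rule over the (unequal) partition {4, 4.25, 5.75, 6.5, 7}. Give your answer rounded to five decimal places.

Subinterval widths: 0.25, 1.5, 0.75, 0.5.
f(4) ≈ 2.64575, f(4.25) ≈ 2.69258, f(5.75) ≈ 2.95804, f(6.5) ≈ 3.08221, f(7) ≈ 3.16228.
On each subinterval the trapezoid contributes (Δx_i/2)·[f(x_{i-1}) + f(x_i)].
Sum ≈ 8.73147.

8.73147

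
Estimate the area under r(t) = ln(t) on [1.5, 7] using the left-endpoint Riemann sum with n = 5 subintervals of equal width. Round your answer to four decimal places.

6.6142

Δt = (7 − 1.5)/5 = 1.1.
Left endpoints: 1.5, 2.6, 3.7, 4.8, 5.9.
r(1.5) ≈ 0.4055, r(2.6) ≈ 0.9555, r(3.7) ≈ 1.3083, r(4.8) ≈ 1.5686, r(5.9) ≈ 1.7750.
Sum = Δt · [r(1.5) + r(2.6) + r(3.7) + r(4.8) + r(5.9)].
Sum ≈ 6.6142.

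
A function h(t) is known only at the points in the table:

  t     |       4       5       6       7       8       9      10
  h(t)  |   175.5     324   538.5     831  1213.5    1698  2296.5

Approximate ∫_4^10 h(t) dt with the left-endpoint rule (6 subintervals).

4780.5

Δt = 1.
Sum = 1·[175.5 + 324 + 538.5 + 831 + 1213.5 + 1698] = 4780.5.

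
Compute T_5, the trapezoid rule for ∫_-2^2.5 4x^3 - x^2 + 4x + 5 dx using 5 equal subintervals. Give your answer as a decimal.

Δx = (2.5 − (-2))/5 = 0.9.
f(-2) = -39, f(-1.1) = -5.934, f(-0.2) = 4.128, f(0.7) = 8.682, f(1.6) = 25.224, f(2.5) = 71.25.
T_5 = (Δx/2)·[f(x_0) + 2f(x_1) + ... + 2f(x_{4}) + f(x_5)].
Sum = 43.4025.

43.4025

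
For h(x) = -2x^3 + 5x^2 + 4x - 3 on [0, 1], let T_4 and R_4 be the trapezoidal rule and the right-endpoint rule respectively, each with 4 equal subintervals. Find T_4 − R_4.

T_4 = 0.1875.
R_4 = 1.0625.
T_4 − R_4 = -0.875.

-0.875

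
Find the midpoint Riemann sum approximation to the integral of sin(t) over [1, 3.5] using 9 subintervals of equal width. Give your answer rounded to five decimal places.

Δt = (3.5 − 1)/9 = 5/18.
Midpoints: 41/36, 17/12, 61/36, 71/36, 2.25, 91/36, 101/36, 37/12, 121/36.
f(41/36) ≈ 0.90817, f(17/12) ≈ 0.98815, f(61/36) ≈ 0.99237, f(71/36) ≈ 0.92050, f(2.25) ≈ 0.77807, f(91/36) ≈ 0.57599, f(101/36) ≈ 0.32975, f(37/12) ≈ 0.05823, f(121/36) ≈ -0.21776.
Sum = Δt · [f(41/36) + f(17/12) + f(61/36) + ...].
Sum ≈ 1.48152.

1.48152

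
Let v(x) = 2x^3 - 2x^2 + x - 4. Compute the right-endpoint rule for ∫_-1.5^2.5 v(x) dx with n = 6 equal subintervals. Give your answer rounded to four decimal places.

1.9630

Δx = (2.5 − (-1.5))/6 = 2/3.
Right endpoints: -5/6, -1/6, 0.5, 7/6, 11/6, 2.5.
v(-5/6) = -797/108, v(-1/6) = -457/108, v(0.5) = -3.75, v(7/6) = -257/108, v(11/6) = 371/108, v(2.5) = 17.25.
Sum = Δx · [v(-5/6) + v(-1/6) + v(0.5) + ...].
Sum ≈ 1.9630.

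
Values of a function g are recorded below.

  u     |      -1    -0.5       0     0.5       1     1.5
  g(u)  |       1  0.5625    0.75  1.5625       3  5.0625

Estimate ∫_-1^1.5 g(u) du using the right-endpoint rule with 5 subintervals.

5.46875

Δu = 0.5.
Sum = 0.5·[0.5625 + 0.75 + 1.5625 + 3 + 5.0625] = 5.46875.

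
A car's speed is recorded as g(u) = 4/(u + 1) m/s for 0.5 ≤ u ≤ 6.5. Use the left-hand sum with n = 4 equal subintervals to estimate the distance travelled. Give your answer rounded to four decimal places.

8.3333

Δu = (6.5 − 0.5)/4 = 1.5.
Left endpoints: 0.5, 2, 3.5, 5.
g(0.5) = 8/3, g(2) = 4/3, g(3.5) = 8/9, g(5) = 2/3.
Sum = Δu · [g(0.5) + g(2) + g(3.5) + g(5)].
Sum ≈ 8.3333.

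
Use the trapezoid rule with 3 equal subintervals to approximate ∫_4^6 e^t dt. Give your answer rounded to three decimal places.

361.656

Δt = (6 − 4)/3 = 2/3.
f(4) ≈ 54.598, f(14/3) ≈ 106.343, f(16/3) ≈ 207.127, f(6) ≈ 403.429.
T_3 = (Δt/2)·[f(t_0) + 2f(t_1) + 2f(t_2) + f(t_3)].
Sum ≈ 361.656.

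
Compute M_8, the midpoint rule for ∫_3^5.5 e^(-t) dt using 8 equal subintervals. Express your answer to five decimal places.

0.04551

Δt = (5.5 − 3)/8 = 0.3125.
Midpoints: 3.15625, 3.46875, 3.78125, 4.09375, 4.40625, 4.71875, 5.03125, 5.34375.
f(3.15625) ≈ 0.04259, f(3.46875) ≈ 0.03116, f(3.78125) ≈ 0.02279, f(4.09375) ≈ 0.01668, f(4.40625) ≈ 0.01220, f(4.71875) ≈ 0.00893, f(5.03125) ≈ 0.00653, f(5.34375) ≈ 0.00478.
Sum = Δt · [f(3.15625) + f(3.46875) + f(3.78125) + ...].
Sum ≈ 0.04551.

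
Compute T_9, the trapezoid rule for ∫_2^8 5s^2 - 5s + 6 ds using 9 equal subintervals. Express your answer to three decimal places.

Δs = (8 − 2)/9 = 2/3.
f(2) = 16, f(8/3) = 254/9, f(10/3) = 404/9, f(4) = 66, f(14/3) = 824/9, f(16/3) = 1094/9, f(6) = 156, f(20/3) = 1754/9, f(22/3) = 2144/9, f(8) = 286.
T_9 = (Δs/2)·[f(s_0) + 2f(s_1) + ... + 2f(s_{8}) + f(s_9)].
Sum ≈ 728.222.

728.222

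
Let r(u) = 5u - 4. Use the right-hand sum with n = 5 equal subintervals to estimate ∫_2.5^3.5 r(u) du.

Δu = (3.5 − 2.5)/5 = 0.2.
Right endpoints: 2.7, 2.9, 3.1, 3.3, 3.5.
r(2.7) = 9.5, r(2.9) = 10.5, r(3.1) = 11.5, r(3.3) = 12.5, r(3.5) = 13.5.
Sum = Δu · [r(2.7) + r(2.9) + r(3.1) + r(3.3) + r(3.5)].
Sum = 11.5.

11.5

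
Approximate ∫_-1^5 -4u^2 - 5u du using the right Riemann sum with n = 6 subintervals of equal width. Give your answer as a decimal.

-295

Δu = (5 − (-1))/6 = 1.
Right endpoints: 0, 1, 2, 3, 4, 5.
f(0) = 0, f(1) = -9, f(2) = -26, f(3) = -51, f(4) = -84, f(5) = -125.
Sum = Δu · [f(0) + f(1) + f(2) + ...].
Sum = -295.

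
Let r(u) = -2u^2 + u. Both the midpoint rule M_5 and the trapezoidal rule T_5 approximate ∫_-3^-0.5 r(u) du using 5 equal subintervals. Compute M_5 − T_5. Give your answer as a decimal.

M_5 = -22.1875.
T_5 = -22.5.
M_5 − T_5 = 0.3125.

0.3125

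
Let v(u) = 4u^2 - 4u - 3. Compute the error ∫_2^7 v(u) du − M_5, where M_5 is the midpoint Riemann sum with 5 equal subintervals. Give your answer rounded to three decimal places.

1.667

Exact integral: ∫_2^7 v(u) du ≈ 341.66667.
M_5 = 340.
Error ≈ 341.66667 − 340 ≈ 1.667.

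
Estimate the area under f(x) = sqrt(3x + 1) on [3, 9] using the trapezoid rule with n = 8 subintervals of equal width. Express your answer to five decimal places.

Δx = (9 − 3)/8 = 0.75.
f(3) ≈ 3.16228, f(3.75) ≈ 3.50000, f(4.5) ≈ 3.80789, f(5.25) ≈ 4.09268, f(6) ≈ 4.35890, f(6.75) ≈ 4.60977, f(7.5) ≈ 4.84768, f(8.25) ≈ 5.07445, f(9) ≈ 5.29150.
T_8 = (Δx/2)·[f(x_0) + 2f(x_1) + ... + 2f(x_{7}) + f(x_8)].
Sum ≈ 25.88869.

25.88869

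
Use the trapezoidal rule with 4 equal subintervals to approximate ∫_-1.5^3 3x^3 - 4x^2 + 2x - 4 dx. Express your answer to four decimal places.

7.8135

Δx = (3 − (-1.5))/4 = 1.125.
f(-1.5) = -26.125, f(-0.375) = -2801/512, f(0.75) = -3.484375, f(1.875) = 2797/512, f(3) = 47.
T_4 = (Δx/2)·[f(x_0) + 2f(x_1) + 2f(x_2) + 2f(x_3) + f(x_4)].
Sum ≈ 7.8135.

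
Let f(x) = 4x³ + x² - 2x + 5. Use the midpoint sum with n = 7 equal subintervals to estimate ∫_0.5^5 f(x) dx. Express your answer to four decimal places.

659.0434

Δx = (5 − 0.5)/7 = 9/14.
Midpoints: 23/28, 41/28, 59/28, 2.75, 95/28, 113/28, 131/28.
f(23/28) = 17147/2744, f(41/28) = 11507/686, f(59/28) = 117029/2744, f(2.75) = 90.25, f(95/28) = 455375/2744, f(113/28) = 94714/343, f(131/28) = 1172153/2744.
Sum = Δx · [f(23/28) + f(41/28) + f(59/28) + ...].
Sum ≈ 659.0434.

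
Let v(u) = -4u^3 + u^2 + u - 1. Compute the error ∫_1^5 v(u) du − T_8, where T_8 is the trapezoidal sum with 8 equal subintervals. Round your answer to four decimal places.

5.8333

Exact integral: ∫_1^5 v(u) du ≈ -574.666667.
T_8 = -580.5.
Error ≈ -574.666667 − (-580.5) ≈ 5.8333.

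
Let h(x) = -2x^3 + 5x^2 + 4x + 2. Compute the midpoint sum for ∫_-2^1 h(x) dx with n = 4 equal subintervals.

21.375

Δx = (1 − (-2))/4 = 0.75.
Midpoints: -1.625, -0.875, -0.125, 0.625.
h(-1.625) = 17.28515625, h(-0.875) = 3.66796875, h(-0.125) = 1.58203125, h(0.625) = 5.96484375.
Sum = Δx · [h(-1.625) + h(-0.875) + h(-0.125) + h(0.625)].
Sum = 21.375.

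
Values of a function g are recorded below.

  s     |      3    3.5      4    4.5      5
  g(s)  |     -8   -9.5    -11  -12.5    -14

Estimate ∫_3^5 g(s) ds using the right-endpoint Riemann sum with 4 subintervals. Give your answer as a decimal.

Δs = 0.5.
Sum = 0.5·[(-9.5) + (-11) + (-12.5) + (-14)] = -23.5.

-23.5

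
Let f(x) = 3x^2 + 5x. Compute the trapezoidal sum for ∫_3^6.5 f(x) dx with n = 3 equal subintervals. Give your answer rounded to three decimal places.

333.132

Δx = (6.5 − 3)/3 = 7/6.
f(3) = 42, f(25/6) = 875/12, f(16/3) = 112, f(6.5) = 159.25.
T_3 = (Δx/2)·[f(x_0) + 2f(x_1) + 2f(x_2) + f(x_3)].
Sum ≈ 333.132.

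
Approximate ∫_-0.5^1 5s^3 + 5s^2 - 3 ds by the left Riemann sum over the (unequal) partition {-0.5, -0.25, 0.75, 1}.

Subinterval widths: 0.25, 1, 0.25.
Left endpoints: -0.5, -0.25, 0.75.
f(-0.5) = -2.375, f(-0.25) = -2.765625, f(0.75) = 1.921875.
Sum = Σ Δs_i · f(s_i).
Sum = -2.87890625.

-2.87890625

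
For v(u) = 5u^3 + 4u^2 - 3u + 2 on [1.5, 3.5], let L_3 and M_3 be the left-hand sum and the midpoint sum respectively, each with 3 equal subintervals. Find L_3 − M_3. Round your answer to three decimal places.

L_3 ≈ 151.89815.
M_3 ≈ 219.84259.
L_3 − M_3 ≈ -67.944.

-67.944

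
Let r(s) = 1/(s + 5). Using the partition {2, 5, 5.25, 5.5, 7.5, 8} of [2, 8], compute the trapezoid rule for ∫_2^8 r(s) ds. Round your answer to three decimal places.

Subinterval widths: 3, 0.25, 0.25, 2, 0.5.
r(2) = 1/7, r(5) = 0.1, r(5.25) = 4/41, r(5.5) = 2/21, r(7.5) = 0.08, r(8) = 1/13.
On each subinterval the trapezoid contributes (Δs_i/2)·[r(s_{i-1}) + r(s_i)].
Sum ≈ 0.628.

0.628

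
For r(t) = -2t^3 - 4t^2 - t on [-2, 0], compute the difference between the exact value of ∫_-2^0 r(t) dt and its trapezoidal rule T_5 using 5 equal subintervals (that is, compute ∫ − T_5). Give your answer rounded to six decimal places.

-0.106667

Exact integral: ∫_-2^0 r(t) dt ≈ -0.66666667.
T_5 = -0.56.
Error ≈ -0.66666667 − (-0.56) ≈ -0.106667.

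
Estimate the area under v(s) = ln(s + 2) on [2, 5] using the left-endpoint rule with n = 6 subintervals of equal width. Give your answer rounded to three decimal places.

Δs = (5 − 2)/6 = 0.5.
Left endpoints: 2, 2.5, 3, 3.5, 4, 4.5.
v(2) ≈ 1.386, v(2.5) ≈ 1.504, v(3) ≈ 1.609, v(3.5) ≈ 1.705, v(4) ≈ 1.792, v(4.5) ≈ 1.872.
Sum = Δs · [v(2) + v(2.5) + v(3) + ...].
Sum ≈ 4.934.

4.934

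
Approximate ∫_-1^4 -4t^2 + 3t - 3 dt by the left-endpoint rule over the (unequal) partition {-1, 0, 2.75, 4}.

-49.5

Subinterval widths: 1, 2.75, 1.25.
Left endpoints: -1, 0, 2.75.
f(-1) = -10, f(0) = -3, f(2.75) = -25.
Sum = Σ Δt_i · f(t_i).
Sum = -49.5.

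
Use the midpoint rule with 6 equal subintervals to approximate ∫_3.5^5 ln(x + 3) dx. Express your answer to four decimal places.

Δx = (5 − 3.5)/6 = 0.25.
Midpoints: 3.625, 3.875, 4.125, 4.375, 4.625, 4.875.
f(3.625) ≈ 1.8909, f(3.875) ≈ 1.9279, f(4.125) ≈ 1.9636, f(4.375) ≈ 1.9981, f(4.625) ≈ 2.0314, f(4.875) ≈ 2.0637.
Sum = Δx · [f(3.625) + f(3.875) + f(4.125) + ...].
Sum ≈ 2.9689.

2.9689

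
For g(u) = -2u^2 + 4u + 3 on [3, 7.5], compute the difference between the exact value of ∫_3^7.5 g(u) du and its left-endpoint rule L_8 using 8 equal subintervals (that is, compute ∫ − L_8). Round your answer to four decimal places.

-21.0410

Exact integral: ∫_3^7.5 g(u) du = -155.25.
L_8 ≈ -134.208984.
Error ≈ -155.25 − (-134.208984) ≈ -21.0410.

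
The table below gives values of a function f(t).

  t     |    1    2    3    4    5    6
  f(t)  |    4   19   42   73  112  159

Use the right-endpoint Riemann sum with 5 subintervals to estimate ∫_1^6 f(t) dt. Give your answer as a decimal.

405

Δt = 1.
Sum = 1·[19 + 42 + 73 + 112 + 159] = 405.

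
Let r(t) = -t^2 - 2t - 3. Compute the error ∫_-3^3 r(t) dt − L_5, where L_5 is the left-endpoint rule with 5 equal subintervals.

-5.76

Exact integral: ∫_-3^3 r(t) dt = -36.
L_5 = -30.24.
Error = -36 − (-30.24) = -5.76.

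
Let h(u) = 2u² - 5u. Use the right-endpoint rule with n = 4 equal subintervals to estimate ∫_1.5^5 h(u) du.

37.3515625

Δu = (5 − 1.5)/4 = 0.875.
Right endpoints: 2.375, 3.25, 4.125, 5.
h(2.375) = -0.59375, h(3.25) = 4.875, h(4.125) = 13.40625, h(5) = 25.
Sum = Δu · [h(2.375) + h(3.25) + h(4.125) + h(5)].
Sum = 37.3515625.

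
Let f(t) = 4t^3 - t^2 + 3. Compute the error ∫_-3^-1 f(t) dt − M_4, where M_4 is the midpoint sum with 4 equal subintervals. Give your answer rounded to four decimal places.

Exact integral: ∫_-3^-1 f(t) dt ≈ -82.666667.
M_4 = -81.625.
Error ≈ -82.666667 − (-81.625) ≈ -1.0417.

-1.0417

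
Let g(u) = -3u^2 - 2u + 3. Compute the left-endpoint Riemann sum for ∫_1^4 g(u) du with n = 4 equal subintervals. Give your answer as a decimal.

-50.71875

Δu = (4 − 1)/4 = 0.75.
Left endpoints: 1, 1.75, 2.5, 3.25.
g(1) = -2, g(1.75) = -9.6875, g(2.5) = -20.75, g(3.25) = -35.1875.
Sum = Δu · [g(1) + g(1.75) + g(2.5) + g(3.25)].
Sum = -50.71875.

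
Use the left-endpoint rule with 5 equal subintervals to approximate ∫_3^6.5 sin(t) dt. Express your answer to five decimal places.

-1.91151

Δt = (6.5 − 3)/5 = 0.7.
Left endpoints: 3, 3.7, 4.4, 5.1, 5.8.
f(3) ≈ 0.14112, f(3.7) ≈ -0.52984, f(4.4) ≈ -0.95160, f(5.1) ≈ -0.92581, f(5.8) ≈ -0.46460.
Sum = Δt · [f(3) + f(3.7) + f(4.4) + f(5.1) + f(5.8)].
Sum ≈ -1.91151.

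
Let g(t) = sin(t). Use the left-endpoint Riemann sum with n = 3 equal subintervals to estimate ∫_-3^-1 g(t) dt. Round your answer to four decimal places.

-1.2397

Δt = (-1 − (-3))/3 = 2/3.
Left endpoints: -3, -7/3, -5/3.
g(-3) ≈ -0.1411, g(-7/3) ≈ -0.7231, g(-5/3) ≈ -0.9954.
Sum = Δt · [g(-3) + g(-7/3) + g(-5/3)].
Sum ≈ -1.2397.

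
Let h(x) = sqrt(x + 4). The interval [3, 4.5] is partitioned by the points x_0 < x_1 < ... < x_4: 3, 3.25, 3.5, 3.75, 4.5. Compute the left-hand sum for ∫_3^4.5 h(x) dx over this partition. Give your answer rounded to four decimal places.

Subinterval widths: 0.25, 0.25, 0.25, 0.75.
Left endpoints: 3, 3.25, 3.5, 3.75.
h(3) ≈ 2.6458, h(3.25) ≈ 2.6926, h(3.5) ≈ 2.7386, h(3.75) ≈ 2.7839.
Sum = Σ Δx_i · h(x_i).
Sum ≈ 4.1071.

4.1071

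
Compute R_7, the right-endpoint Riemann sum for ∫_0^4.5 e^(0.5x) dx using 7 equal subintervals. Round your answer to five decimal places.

19.84958

Δx = (4.5 − 0)/7 = 9/14.
Right endpoints: 9/14, 9/7, 27/14, 18/7, 45/14, 27/7, 4.5.
f(9/14) ≈ 1.37910, f(9/7) ≈ 1.90191, f(27/14) ≈ 2.62291, f(18/7) ≈ 3.61725, f(45/14) ≈ 4.98854, f(27/7) ≈ 6.87968, f(4.5) ≈ 9.48774.
Sum = Δx · [f(9/14) + f(9/7) + f(27/14) + ...].
Sum ≈ 19.84958.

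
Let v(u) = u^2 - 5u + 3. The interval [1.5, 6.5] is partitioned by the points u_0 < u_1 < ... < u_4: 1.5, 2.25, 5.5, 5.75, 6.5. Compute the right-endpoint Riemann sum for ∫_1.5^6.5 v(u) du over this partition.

27.6875

Subinterval widths: 0.75, 3.25, 0.25, 0.75.
Right endpoints: 2.25, 5.5, 5.75, 6.5.
v(2.25) = -3.1875, v(5.5) = 5.75, v(5.75) = 7.3125, v(6.5) = 12.75.
Sum = Σ Δu_i · v(u_i).
Sum = 27.6875.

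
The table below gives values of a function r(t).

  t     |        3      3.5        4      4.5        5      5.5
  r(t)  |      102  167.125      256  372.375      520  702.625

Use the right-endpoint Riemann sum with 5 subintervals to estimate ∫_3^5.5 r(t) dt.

Δt = 0.5.
Sum = 0.5·[167.125 + 256 + 372.375 + 520 + 702.625] = 1009.0625.

1009.0625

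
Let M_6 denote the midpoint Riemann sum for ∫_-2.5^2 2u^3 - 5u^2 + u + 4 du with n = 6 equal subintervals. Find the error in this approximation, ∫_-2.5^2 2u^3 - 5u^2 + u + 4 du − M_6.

Exact integral: ∫_-2.5^2 f(u) du = -34.03125.
M_6 = -32.66015625.
Error = -34.03125 − (-32.66015625) = -1.37109375.

-1.37109375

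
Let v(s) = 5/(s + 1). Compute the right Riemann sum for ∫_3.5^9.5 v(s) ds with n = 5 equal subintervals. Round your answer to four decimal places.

Δs = (9.5 − 3.5)/5 = 1.2.
Right endpoints: 4.7, 5.9, 7.1, 8.3, 9.5.
v(4.7) = 50/57, v(5.9) = 50/69, v(7.1) = 50/81, v(8.3) = 50/93, v(9.5) = 10/21.
Sum = Δs · [v(4.7) + v(5.9) + v(7.1) + v(8.3) + v(9.5)].
Sum ≈ 3.8795.

3.8795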